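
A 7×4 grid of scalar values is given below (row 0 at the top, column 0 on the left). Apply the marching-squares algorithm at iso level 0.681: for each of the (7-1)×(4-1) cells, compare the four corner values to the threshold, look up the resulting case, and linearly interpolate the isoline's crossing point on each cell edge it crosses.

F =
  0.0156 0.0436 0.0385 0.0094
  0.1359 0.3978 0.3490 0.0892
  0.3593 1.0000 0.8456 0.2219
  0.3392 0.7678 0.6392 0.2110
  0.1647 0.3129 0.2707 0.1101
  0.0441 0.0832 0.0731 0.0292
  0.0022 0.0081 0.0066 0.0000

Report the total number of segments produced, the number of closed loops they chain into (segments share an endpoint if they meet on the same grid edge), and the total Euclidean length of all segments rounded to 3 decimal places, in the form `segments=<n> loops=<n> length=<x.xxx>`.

segments=8 loops=1 length=5.415

cell (1,0): code 0100 → (1.470,1.000)–(2.000,0.502)
cell (1,1): code 1100 → (1.669,2.000)–(1.470,1.000)
cell (1,2): code 1000 → (2.000,2.264)–(1.669,2.000)
cell (2,0): code 0110 → (2.000,0.502)–(3.000,0.797)
cell (2,1): code 1011 → (3.000,1.675)–(2.797,2.000)
cell (2,2): code 0001 → (2.797,2.000)–(2.000,2.264)
cell (3,0): code 0010 → (3.000,0.797)–(3.191,1.000)
cell (3,1): code 0001 → (3.191,1.000)–(3.000,1.675)
total: 8 segments, chained into 1 closed loop(s), length Σ = 5.415492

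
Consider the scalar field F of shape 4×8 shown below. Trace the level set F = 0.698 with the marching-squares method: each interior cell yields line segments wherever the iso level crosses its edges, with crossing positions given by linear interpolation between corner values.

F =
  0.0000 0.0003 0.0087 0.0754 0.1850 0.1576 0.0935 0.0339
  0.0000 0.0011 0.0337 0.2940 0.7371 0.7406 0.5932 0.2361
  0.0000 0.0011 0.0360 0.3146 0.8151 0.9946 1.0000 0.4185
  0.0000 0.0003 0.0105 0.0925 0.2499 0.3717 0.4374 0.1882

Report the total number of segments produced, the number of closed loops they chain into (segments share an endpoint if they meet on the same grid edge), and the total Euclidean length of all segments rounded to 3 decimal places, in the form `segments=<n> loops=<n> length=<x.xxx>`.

segments=10 loops=1 length=7.181

cell (0,3): code 0100 → (0.929,4.000)–(1.000,3.912)
cell (0,4): code 1100 → (0.927,5.000)–(0.929,4.000)
cell (0,5): code 1000 → (1.000,5.289)–(0.927,5.000)
cell (1,3): code 0110 → (1.000,3.912)–(2.000,3.766)
cell (1,5): code 1101 → (1.258,6.000)–(1.000,5.289)
cell (1,6): code 1000 → (2.000,6.519)–(1.258,6.000)
cell (2,3): code 0010 → (2.000,3.766)–(2.207,4.000)
cell (2,4): code 0011 → (2.207,4.000)–(2.476,5.000)
cell (2,5): code 0011 → (2.476,5.000)–(2.537,6.000)
cell (2,6): code 0001 → (2.537,6.000)–(2.000,6.519)
total: 10 segments, chained into 1 closed loop(s), length Σ = 7.180845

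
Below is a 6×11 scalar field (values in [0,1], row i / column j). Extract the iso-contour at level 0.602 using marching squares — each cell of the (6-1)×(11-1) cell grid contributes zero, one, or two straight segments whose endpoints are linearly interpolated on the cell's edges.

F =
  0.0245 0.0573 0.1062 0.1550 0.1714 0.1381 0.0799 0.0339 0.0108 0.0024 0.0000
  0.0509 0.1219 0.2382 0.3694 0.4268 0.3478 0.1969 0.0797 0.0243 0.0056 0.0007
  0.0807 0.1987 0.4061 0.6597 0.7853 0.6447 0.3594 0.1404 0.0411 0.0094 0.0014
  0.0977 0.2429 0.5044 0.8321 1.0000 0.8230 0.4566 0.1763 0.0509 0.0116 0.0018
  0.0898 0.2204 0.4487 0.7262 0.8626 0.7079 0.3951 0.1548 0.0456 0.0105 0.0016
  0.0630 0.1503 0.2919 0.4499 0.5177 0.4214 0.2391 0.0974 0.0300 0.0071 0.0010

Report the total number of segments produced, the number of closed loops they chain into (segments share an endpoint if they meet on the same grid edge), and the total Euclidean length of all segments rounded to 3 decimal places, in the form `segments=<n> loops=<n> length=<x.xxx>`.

segments=12 loops=1 length=10.147

cell (1,2): code 0100 → (1.801,3.000)–(2.000,2.772)
cell (1,3): code 1100 → (1.489,4.000)–(1.801,3.000)
cell (1,4): code 1100 → (1.856,5.000)–(1.489,4.000)
cell (1,5): code 1000 → (2.000,5.150)–(1.856,5.000)
cell (2,2): code 0110 → (2.000,2.772)–(3.000,2.298)
cell (2,5): code 1001 → (3.000,5.603)–(2.000,5.150)
cell (3,2): code 0110 → (3.000,2.298)–(4.000,2.552)
cell (3,5): code 1001 → (4.000,5.339)–(3.000,5.603)
cell (4,2): code 0010 → (4.000,2.552)–(4.450,3.000)
cell (4,3): code 0011 → (4.450,3.000)–(4.756,4.000)
cell (4,4): code 0011 → (4.756,4.000)–(4.370,5.000)
cell (4,5): code 0001 → (4.370,5.000)–(4.000,5.339)
total: 12 segments, chained into 1 closed loop(s), length Σ = 10.147300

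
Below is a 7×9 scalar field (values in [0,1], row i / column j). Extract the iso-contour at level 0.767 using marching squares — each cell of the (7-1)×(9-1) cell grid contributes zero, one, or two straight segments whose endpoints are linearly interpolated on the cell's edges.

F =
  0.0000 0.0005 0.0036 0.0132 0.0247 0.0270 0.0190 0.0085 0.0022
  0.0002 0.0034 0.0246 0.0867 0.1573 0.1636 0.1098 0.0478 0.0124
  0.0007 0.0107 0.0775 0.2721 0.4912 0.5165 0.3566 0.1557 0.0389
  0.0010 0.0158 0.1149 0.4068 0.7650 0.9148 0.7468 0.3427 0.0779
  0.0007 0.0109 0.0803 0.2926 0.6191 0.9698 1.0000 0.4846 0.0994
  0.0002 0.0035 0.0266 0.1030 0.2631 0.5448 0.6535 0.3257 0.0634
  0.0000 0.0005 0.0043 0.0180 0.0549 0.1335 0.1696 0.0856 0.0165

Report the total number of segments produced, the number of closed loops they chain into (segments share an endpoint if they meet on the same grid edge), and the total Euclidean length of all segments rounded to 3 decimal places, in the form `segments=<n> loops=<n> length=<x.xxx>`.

segments=8 loops=1 length=6.838

cell (2,4): code 0100 → (2.629,5.000)–(3.000,4.013)
cell (2,5): code 1000 → (3.000,5.880)–(2.629,5.000)
cell (3,4): code 0110 → (3.000,4.013)–(4.000,4.422)
cell (3,5): code 1101 → (3.080,6.000)–(3.000,5.880)
cell (3,6): code 1000 → (4.000,6.452)–(3.080,6.000)
cell (4,4): code 0010 → (4.000,4.422)–(4.477,5.000)
cell (4,5): code 0011 → (4.477,5.000)–(4.672,6.000)
cell (4,6): code 0001 → (4.672,6.000)–(4.000,6.452)
total: 8 segments, chained into 1 closed loop(s), length Σ = 6.837573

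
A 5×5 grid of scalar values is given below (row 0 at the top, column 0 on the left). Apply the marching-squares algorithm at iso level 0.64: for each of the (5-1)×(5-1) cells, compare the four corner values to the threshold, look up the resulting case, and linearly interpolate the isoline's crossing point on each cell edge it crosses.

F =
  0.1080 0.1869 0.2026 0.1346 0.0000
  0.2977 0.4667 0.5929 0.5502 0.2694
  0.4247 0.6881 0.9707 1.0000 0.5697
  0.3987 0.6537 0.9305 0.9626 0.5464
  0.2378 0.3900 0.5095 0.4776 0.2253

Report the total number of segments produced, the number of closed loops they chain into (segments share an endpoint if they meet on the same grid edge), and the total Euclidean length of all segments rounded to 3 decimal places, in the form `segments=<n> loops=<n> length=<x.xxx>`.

segments=10 loops=1 length=8.934

cell (1,0): code 0100 → (1.783,1.000)–(2.000,0.817)
cell (1,1): code 1100 → (1.125,2.000)–(1.783,1.000)
cell (1,2): code 1100 → (1.200,3.000)–(1.125,2.000)
cell (1,3): code 1000 → (2.000,3.837)–(1.200,3.000)
cell (2,0): code 0110 → (2.000,0.817)–(3.000,0.946)
cell (2,3): code 1001 → (3.000,3.775)–(2.000,3.837)
cell (3,0): code 0010 → (3.000,0.946)–(3.052,1.000)
cell (3,1): code 0011 → (3.052,1.000)–(3.690,2.000)
cell (3,2): code 0011 → (3.690,2.000)–(3.665,3.000)
cell (3,3): code 0001 → (3.665,3.000)–(3.000,3.775)
total: 10 segments, chained into 1 closed loop(s), length Σ = 8.934343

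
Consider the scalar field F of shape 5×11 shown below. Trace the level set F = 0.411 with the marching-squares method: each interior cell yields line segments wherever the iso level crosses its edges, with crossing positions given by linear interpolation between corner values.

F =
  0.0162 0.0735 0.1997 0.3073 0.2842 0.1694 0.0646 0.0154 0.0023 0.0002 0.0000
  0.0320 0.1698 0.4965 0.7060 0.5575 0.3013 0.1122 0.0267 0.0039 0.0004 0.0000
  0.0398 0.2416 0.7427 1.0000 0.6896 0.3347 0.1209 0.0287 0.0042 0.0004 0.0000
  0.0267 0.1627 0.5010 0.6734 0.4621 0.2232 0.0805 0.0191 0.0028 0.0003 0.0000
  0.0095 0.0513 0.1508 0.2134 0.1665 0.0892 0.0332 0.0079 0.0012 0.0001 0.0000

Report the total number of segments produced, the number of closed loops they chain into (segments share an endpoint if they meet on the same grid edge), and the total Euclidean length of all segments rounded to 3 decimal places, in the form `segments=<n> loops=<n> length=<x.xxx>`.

cell (0,1): code 0100 → (0.712,2.000)–(1.000,1.738)
cell (0,2): code 1100 → (0.260,3.000)–(0.712,2.000)
cell (0,3): code 1100 → (0.464,4.000)–(0.260,3.000)
cell (0,4): code 1000 → (1.000,4.572)–(0.464,4.000)
cell (1,1): code 0110 → (1.000,1.738)–(2.000,1.338)
cell (1,4): code 1001 → (2.000,4.785)–(1.000,4.572)
cell (2,1): code 0110 → (2.000,1.338)–(3.000,1.734)
cell (2,4): code 1001 → (3.000,4.214)–(2.000,4.785)
cell (3,1): code 0010 → (3.000,1.734)–(3.257,2.000)
cell (3,2): code 0011 → (3.257,2.000)–(3.570,3.000)
cell (3,3): code 0011 → (3.570,3.000)–(3.173,4.000)
cell (3,4): code 0001 → (3.173,4.000)–(3.000,4.214)
total: 12 segments, chained into 1 closed loop(s), length Σ = 10.386616

segments=12 loops=1 length=10.387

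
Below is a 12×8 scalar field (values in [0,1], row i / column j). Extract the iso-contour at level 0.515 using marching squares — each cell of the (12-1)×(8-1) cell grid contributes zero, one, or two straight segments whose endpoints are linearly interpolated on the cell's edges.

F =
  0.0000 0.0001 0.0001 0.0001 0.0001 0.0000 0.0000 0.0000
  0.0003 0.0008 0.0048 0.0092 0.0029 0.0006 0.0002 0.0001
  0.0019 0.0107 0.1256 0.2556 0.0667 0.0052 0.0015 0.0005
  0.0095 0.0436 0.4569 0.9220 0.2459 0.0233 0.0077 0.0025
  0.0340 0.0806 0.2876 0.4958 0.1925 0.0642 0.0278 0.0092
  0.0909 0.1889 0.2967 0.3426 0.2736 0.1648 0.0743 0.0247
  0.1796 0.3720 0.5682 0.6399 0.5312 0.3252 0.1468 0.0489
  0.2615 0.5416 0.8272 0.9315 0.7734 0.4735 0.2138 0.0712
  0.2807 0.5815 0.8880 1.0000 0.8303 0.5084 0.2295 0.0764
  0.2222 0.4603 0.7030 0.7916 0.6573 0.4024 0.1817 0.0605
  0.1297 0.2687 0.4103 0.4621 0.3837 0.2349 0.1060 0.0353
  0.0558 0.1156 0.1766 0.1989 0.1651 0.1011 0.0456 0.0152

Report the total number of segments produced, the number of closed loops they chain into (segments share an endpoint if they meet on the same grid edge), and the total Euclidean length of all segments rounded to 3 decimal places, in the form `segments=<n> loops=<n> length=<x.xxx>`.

cell (2,2): code 0100 → (2.389,3.000)–(3.000,2.125)
cell (2,3): code 1000 → (3.000,3.602)–(2.389,3.000)
cell (3,2): code 0010 → (3.000,2.125)–(3.955,3.000)
cell (3,3): code 0001 → (3.955,3.000)–(3.000,3.602)
cell (5,1): code 0100 → (5.804,2.000)–(6.000,1.729)
cell (5,2): code 1100 → (5.580,3.000)–(5.804,2.000)
cell (5,3): code 1100 → (5.937,4.000)–(5.580,3.000)
cell (5,4): code 1000 → (6.000,4.079)–(5.937,4.000)
cell (6,0): code 0100 → (6.843,1.000)–(7.000,0.905)
cell (6,1): code 1110 → (6.000,1.729)–(6.843,1.000)
cell (6,4): code 1001 → (7.000,4.862)–(6.000,4.079)
cell (7,0): code 0110 → (7.000,0.905)–(8.000,0.779)
cell (7,4): code 1001 → (8.000,4.979)–(7.000,4.862)
cell (8,0): code 0010 → (8.000,0.779)–(8.549,1.000)
cell (8,1): code 0111 → (8.549,1.000)–(9.000,1.225)
cell (8,4): code 1001 → (9.000,4.558)–(8.000,4.979)
cell (9,1): code 0010 → (9.000,1.225)–(9.642,2.000)
cell (9,2): code 0011 → (9.642,2.000)–(9.839,3.000)
cell (9,3): code 0011 → (9.839,3.000)–(9.520,4.000)
cell (9,4): code 0001 → (9.520,4.000)–(9.000,4.558)
total: 20 segments, chained into 2 closed loop(s), length Σ = 17.472890

segments=20 loops=2 length=17.473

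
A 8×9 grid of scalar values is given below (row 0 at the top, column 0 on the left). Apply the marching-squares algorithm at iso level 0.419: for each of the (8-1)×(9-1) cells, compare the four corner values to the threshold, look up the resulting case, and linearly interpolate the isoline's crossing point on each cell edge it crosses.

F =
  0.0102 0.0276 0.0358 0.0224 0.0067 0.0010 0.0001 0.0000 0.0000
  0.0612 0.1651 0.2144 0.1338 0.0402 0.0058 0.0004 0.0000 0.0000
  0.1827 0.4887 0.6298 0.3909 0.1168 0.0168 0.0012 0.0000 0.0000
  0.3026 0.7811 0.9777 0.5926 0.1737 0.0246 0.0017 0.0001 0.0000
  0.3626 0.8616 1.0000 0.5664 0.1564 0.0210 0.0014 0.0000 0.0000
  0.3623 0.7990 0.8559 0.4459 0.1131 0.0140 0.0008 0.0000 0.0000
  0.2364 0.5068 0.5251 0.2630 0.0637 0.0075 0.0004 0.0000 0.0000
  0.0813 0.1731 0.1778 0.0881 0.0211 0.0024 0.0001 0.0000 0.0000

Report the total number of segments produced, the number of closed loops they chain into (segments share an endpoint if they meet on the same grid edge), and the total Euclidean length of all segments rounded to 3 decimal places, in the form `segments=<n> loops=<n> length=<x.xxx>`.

cell (1,0): code 0100 → (1.785,1.000)–(2.000,0.772)
cell (1,1): code 1100 → (1.493,2.000)–(1.785,1.000)
cell (1,2): code 1000 → (2.000,2.882)–(1.493,2.000)
cell (2,0): code 0110 → (2.000,0.772)–(3.000,0.243)
cell (2,2): code 1101 → (2.139,3.000)–(2.000,2.882)
cell (2,3): code 1000 → (3.000,3.414)–(2.139,3.000)
cell (3,0): code 0110 → (3.000,0.243)–(4.000,0.113)
cell (3,3): code 1001 → (4.000,3.360)–(3.000,3.414)
cell (4,0): code 0110 → (4.000,0.113)–(5.000,0.130)
cell (4,3): code 1001 → (5.000,3.081)–(4.000,3.360)
cell (5,0): code 0110 → (5.000,0.130)–(6.000,0.675)
cell (5,2): code 1011 → (6.000,2.405)–(5.147,3.000)
cell (5,3): code 0001 → (5.147,3.000)–(5.000,3.081)
cell (6,0): code 0010 → (6.000,0.675)–(6.263,1.000)
cell (6,1): code 0011 → (6.263,1.000)–(6.305,2.000)
cell (6,2): code 0001 → (6.305,2.000)–(6.000,2.405)
total: 16 segments, chained into 1 closed loop(s), length Σ = 12.963180

segments=16 loops=1 length=12.963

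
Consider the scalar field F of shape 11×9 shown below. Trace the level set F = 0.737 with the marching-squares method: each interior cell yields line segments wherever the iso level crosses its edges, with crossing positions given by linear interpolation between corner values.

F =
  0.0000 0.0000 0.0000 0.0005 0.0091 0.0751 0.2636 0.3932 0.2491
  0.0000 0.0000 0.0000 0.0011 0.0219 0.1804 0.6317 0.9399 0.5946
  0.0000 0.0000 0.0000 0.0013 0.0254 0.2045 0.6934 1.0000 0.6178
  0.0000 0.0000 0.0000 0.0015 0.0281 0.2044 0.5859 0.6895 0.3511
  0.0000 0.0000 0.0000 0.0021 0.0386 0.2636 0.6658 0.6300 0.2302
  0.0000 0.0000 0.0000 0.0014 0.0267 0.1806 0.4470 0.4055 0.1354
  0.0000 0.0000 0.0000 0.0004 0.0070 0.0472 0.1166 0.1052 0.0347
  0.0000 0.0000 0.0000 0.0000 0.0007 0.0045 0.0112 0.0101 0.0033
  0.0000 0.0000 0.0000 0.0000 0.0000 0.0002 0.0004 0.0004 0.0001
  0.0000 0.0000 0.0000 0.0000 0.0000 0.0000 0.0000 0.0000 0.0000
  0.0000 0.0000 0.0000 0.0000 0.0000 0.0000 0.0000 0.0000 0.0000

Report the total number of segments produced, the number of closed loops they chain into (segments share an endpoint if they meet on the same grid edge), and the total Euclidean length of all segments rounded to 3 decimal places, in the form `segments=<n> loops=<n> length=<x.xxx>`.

segments=6 loops=1 length=5.772

cell (0,6): code 0100 → (0.629,7.000)–(1.000,6.342)
cell (0,7): code 1000 → (1.000,7.588)–(0.629,7.000)
cell (1,6): code 0110 → (1.000,6.342)–(2.000,6.142)
cell (1,7): code 1001 → (2.000,7.688)–(1.000,7.588)
cell (2,6): code 0010 → (2.000,6.142)–(2.847,7.000)
cell (2,7): code 0001 → (2.847,7.000)–(2.000,7.688)
total: 6 segments, chained into 1 closed loop(s), length Σ = 5.772300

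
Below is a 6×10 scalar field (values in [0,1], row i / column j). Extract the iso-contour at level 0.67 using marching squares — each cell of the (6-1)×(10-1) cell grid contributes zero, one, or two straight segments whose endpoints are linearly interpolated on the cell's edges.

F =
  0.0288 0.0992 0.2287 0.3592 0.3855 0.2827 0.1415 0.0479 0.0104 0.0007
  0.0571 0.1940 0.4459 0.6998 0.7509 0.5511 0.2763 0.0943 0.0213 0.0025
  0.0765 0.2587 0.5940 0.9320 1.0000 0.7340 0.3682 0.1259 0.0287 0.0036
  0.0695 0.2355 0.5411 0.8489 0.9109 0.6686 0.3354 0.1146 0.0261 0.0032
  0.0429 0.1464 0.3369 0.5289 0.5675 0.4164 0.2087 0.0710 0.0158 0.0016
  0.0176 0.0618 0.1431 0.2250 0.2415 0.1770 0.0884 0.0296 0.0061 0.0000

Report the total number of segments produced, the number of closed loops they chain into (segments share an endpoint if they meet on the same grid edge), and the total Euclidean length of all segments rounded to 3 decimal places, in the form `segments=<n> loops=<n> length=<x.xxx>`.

cell (0,2): code 0100 → (0.913,3.000)–(1.000,2.883)
cell (0,3): code 1100 → (0.779,4.000)–(0.913,3.000)
cell (0,4): code 1000 → (1.000,4.405)–(0.779,4.000)
cell (1,2): code 0110 → (1.000,2.883)–(2.000,2.225)
cell (1,4): code 1101 → (1.650,5.000)–(1.000,4.405)
cell (1,5): code 1000 → (2.000,5.175)–(1.650,5.000)
cell (2,2): code 0110 → (2.000,2.225)–(3.000,2.419)
cell (2,4): code 1011 → (3.000,4.994)–(2.979,5.000)
cell (2,5): code 0001 → (2.979,5.000)–(2.000,5.175)
cell (3,2): code 0010 → (3.000,2.419)–(3.559,3.000)
cell (3,3): code 0011 → (3.559,3.000)–(3.702,4.000)
cell (3,4): code 0001 → (3.702,4.000)–(3.000,4.994)
total: 12 segments, chained into 1 closed loop(s), length Σ = 9.154557

segments=12 loops=1 length=9.155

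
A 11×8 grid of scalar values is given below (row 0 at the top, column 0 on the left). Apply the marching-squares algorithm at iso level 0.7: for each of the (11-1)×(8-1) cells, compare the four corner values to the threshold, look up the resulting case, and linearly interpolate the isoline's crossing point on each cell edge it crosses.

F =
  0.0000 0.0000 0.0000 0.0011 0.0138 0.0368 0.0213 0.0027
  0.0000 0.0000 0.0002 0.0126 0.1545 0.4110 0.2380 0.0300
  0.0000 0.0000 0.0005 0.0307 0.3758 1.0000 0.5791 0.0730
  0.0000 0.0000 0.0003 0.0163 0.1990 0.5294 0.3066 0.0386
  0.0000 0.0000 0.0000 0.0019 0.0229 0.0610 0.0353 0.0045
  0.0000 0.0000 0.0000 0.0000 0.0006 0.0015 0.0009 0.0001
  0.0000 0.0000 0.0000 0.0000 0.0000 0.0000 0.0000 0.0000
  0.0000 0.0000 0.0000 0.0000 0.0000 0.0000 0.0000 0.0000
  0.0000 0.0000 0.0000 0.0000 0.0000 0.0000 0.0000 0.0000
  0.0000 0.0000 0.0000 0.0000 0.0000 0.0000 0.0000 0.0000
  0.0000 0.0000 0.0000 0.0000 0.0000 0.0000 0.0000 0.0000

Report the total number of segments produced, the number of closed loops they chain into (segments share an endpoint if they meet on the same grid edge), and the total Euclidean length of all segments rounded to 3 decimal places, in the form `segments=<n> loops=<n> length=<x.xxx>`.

cell (1,4): code 0100 → (1.491,5.000)–(2.000,4.519)
cell (1,5): code 1000 → (2.000,5.713)–(1.491,5.000)
cell (2,4): code 0010 → (2.000,4.519)–(2.637,5.000)
cell (2,5): code 0001 → (2.637,5.000)–(2.000,5.713)
total: 4 segments, chained into 1 closed loop(s), length Σ = 3.330946

segments=4 loops=1 length=3.331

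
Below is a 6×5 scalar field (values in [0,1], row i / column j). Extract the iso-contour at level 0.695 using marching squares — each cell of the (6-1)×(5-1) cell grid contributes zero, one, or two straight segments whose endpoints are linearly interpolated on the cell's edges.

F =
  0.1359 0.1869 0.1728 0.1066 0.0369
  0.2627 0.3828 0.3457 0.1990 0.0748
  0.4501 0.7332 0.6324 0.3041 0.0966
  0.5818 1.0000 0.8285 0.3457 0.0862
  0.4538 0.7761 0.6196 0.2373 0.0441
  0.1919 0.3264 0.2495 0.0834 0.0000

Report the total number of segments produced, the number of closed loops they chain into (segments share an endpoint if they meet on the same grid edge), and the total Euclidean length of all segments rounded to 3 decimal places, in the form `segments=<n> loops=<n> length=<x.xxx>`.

cell (1,0): code 0100 → (1.891,1.000)–(2.000,0.865)
cell (1,1): code 1000 → (2.000,1.379)–(1.891,1.000)
cell (2,0): code 0110 → (2.000,0.865)–(3.000,0.271)
cell (2,1): code 1101 → (2.319,2.000)–(2.000,1.379)
cell (2,2): code 1000 → (3.000,2.277)–(2.319,2.000)
cell (3,0): code 0110 → (3.000,0.271)–(4.000,0.748)
cell (3,1): code 1011 → (4.000,1.518)–(3.639,2.000)
cell (3,2): code 0001 → (3.639,2.000)–(3.000,2.277)
cell (4,0): code 0010 → (4.000,0.748)–(4.180,1.000)
cell (4,1): code 0001 → (4.180,1.000)–(4.000,1.518)
total: 10 segments, chained into 1 closed loop(s), length Σ = 6.429003

segments=10 loops=1 length=6.429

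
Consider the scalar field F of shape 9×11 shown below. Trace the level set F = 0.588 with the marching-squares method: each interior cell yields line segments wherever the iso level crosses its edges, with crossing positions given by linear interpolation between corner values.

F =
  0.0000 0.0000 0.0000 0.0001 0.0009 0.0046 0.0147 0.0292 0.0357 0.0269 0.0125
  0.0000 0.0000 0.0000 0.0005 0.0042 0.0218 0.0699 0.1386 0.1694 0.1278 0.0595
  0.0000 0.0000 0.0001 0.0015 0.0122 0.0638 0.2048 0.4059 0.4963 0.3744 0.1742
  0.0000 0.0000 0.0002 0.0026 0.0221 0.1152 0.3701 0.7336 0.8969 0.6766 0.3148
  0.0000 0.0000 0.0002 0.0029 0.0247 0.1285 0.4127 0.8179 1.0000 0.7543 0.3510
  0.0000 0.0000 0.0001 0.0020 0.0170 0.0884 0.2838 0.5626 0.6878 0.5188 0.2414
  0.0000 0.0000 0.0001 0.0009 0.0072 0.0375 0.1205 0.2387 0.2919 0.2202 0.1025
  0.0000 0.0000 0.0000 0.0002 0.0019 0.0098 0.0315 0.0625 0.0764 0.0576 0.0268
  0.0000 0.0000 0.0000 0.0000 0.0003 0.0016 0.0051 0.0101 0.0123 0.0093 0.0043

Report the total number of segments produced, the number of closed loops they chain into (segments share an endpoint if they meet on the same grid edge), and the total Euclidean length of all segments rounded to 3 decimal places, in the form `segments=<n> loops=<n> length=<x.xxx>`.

cell (2,6): code 0100 → (2.556,7.000)–(3.000,6.599)
cell (2,7): code 1100 → (2.229,8.000)–(2.556,7.000)
cell (2,8): code 1100 → (2.707,9.000)–(2.229,8.000)
cell (2,9): code 1000 → (3.000,9.245)–(2.707,9.000)
cell (3,6): code 0110 → (3.000,6.599)–(4.000,6.433)
cell (3,9): code 1001 → (4.000,9.412)–(3.000,9.245)
cell (4,6): code 0010 → (4.000,6.433)–(4.901,7.000)
cell (4,7): code 0111 → (4.901,7.000)–(5.000,7.203)
cell (4,8): code 1011 → (5.000,8.591)–(4.706,9.000)
cell (4,9): code 0001 → (4.706,9.000)–(4.000,9.412)
cell (5,7): code 0010 → (5.000,7.203)–(5.252,8.000)
cell (5,8): code 0001 → (5.252,8.000)–(5.000,8.591)
total: 12 segments, chained into 1 closed loop(s), length Σ = 9.258473

segments=12 loops=1 length=9.258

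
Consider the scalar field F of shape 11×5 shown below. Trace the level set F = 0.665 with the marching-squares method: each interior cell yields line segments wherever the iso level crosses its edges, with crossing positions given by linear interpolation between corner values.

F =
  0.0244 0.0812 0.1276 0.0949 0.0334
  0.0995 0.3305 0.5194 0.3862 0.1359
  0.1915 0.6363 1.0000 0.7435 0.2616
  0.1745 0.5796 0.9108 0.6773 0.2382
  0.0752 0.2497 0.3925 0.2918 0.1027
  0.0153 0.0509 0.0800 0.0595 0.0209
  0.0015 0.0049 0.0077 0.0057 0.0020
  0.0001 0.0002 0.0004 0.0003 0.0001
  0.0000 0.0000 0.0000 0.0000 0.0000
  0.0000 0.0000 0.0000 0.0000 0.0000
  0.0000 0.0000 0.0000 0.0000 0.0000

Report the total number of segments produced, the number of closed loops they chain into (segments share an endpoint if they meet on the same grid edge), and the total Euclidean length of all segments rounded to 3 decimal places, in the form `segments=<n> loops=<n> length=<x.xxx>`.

segments=8 loops=1 length=6.578

cell (1,1): code 0100 → (1.303,2.000)–(2.000,1.079)
cell (1,2): code 1100 → (1.780,3.000)–(1.303,2.000)
cell (1,3): code 1000 → (2.000,3.163)–(1.780,3.000)
cell (2,1): code 0110 → (2.000,1.079)–(3.000,1.258)
cell (2,3): code 1001 → (3.000,3.028)–(2.000,3.163)
cell (3,1): code 0010 → (3.000,1.258)–(3.474,2.000)
cell (3,2): code 0011 → (3.474,2.000)–(3.032,3.000)
cell (3,3): code 0001 → (3.032,3.000)–(3.000,3.028)
total: 8 segments, chained into 1 closed loop(s), length Σ = 6.578295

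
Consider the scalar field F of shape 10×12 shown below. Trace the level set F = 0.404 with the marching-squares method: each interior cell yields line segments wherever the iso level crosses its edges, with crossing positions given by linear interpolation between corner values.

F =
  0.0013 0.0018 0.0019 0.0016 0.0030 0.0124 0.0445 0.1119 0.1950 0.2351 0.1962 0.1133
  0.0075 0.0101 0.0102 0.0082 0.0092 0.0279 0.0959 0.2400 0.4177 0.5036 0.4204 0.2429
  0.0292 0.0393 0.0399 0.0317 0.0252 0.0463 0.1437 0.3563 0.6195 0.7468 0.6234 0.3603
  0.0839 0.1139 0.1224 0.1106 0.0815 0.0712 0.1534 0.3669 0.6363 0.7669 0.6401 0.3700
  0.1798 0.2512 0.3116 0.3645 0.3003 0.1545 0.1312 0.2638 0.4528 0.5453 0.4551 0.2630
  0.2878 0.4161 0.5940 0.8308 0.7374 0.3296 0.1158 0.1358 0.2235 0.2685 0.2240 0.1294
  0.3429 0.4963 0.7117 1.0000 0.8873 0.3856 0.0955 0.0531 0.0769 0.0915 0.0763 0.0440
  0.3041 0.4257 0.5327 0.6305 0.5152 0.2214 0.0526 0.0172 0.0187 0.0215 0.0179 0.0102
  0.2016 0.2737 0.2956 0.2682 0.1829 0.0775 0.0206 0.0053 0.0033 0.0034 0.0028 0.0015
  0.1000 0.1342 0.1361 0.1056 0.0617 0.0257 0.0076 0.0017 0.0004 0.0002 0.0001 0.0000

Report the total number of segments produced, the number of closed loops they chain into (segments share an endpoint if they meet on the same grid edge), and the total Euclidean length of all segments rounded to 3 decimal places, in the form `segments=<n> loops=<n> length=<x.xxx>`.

cell (0,7): code 0100 → (0.938,8.000)–(1.000,7.923)
cell (0,8): code 1100 → (0.629,9.000)–(0.938,8.000)
cell (0,9): code 1100 → (0.927,10.000)–(0.629,9.000)
cell (0,10): code 1000 → (1.000,10.092)–(0.927,10.000)
cell (1,7): code 0110 → (1.000,7.923)–(2.000,7.181)
cell (1,10): code 1001 → (2.000,10.834)–(1.000,10.092)
cell (2,7): code 0110 → (2.000,7.181)–(3.000,7.138)
cell (2,10): code 1001 → (3.000,10.874)–(2.000,10.834)
cell (3,7): code 0110 → (3.000,7.138)–(4.000,7.742)
cell (3,10): code 1001 → (4.000,10.266)–(3.000,10.874)
cell (4,0): code 0100 → (4.927,1.000)–(5.000,0.906)
cell (4,1): code 1100 → (4.327,2.000)–(4.927,1.000)
cell (4,2): code 1100 → (4.085,3.000)–(4.327,2.000)
cell (4,3): code 1100 → (4.237,4.000)–(4.085,3.000)
cell (4,4): code 1000 → (5.000,4.818)–(4.237,4.000)
cell (4,7): code 0010 → (4.000,7.742)–(4.213,8.000)
cell (4,8): code 0011 → (4.213,8.000)–(4.510,9.000)
cell (4,9): code 0011 → (4.510,9.000)–(4.221,10.000)
cell (4,10): code 0001 → (4.221,10.000)–(4.000,10.266)
cell (5,0): code 0110 → (5.000,0.906)–(6.000,0.398)
cell (5,4): code 1001 → (6.000,4.963)–(5.000,4.818)
cell (6,0): code 0110 → (6.000,0.398)–(7.000,0.822)
cell (6,4): code 1001 → (7.000,4.378)–(6.000,4.963)
cell (7,0): code 0010 → (7.000,0.822)–(7.143,1.000)
cell (7,1): code 0011 → (7.143,1.000)–(7.543,2.000)
cell (7,2): code 0011 → (7.543,2.000)–(7.625,3.000)
cell (7,3): code 0011 → (7.625,3.000)–(7.335,4.000)
cell (7,4): code 0001 → (7.335,4.000)–(7.000,4.378)
total: 28 segments, chained into 2 closed loop(s), length Σ = 24.577786

segments=28 loops=2 length=24.578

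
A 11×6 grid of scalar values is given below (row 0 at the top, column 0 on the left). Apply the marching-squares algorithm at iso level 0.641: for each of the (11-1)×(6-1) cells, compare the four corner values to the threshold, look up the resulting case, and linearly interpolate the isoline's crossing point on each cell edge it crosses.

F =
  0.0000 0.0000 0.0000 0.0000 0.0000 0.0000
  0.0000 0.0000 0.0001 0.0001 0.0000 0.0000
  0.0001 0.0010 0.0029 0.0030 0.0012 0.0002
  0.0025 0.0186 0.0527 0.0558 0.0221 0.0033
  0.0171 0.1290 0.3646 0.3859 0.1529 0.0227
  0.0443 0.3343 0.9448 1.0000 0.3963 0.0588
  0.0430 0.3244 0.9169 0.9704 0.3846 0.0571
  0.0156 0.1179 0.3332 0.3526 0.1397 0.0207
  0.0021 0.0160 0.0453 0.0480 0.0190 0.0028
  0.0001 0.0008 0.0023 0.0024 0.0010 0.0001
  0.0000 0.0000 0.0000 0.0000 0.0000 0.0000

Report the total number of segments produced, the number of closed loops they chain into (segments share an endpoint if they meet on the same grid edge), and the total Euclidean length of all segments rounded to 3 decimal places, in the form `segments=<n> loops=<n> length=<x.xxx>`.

cell (4,1): code 0100 → (4.476,2.000)–(5.000,1.502)
cell (4,2): code 1100 → (4.415,3.000)–(4.476,2.000)
cell (4,3): code 1000 → (5.000,3.595)–(4.415,3.000)
cell (5,1): code 0110 → (5.000,1.502)–(6.000,1.534)
cell (5,3): code 1001 → (6.000,3.562)–(5.000,3.595)
cell (6,1): code 0010 → (6.000,1.534)–(6.473,2.000)
cell (6,2): code 0011 → (6.473,2.000)–(6.533,3.000)
cell (6,3): code 0001 → (6.533,3.000)–(6.000,3.562)
total: 8 segments, chained into 1 closed loop(s), length Σ = 6.999392

segments=8 loops=1 length=6.999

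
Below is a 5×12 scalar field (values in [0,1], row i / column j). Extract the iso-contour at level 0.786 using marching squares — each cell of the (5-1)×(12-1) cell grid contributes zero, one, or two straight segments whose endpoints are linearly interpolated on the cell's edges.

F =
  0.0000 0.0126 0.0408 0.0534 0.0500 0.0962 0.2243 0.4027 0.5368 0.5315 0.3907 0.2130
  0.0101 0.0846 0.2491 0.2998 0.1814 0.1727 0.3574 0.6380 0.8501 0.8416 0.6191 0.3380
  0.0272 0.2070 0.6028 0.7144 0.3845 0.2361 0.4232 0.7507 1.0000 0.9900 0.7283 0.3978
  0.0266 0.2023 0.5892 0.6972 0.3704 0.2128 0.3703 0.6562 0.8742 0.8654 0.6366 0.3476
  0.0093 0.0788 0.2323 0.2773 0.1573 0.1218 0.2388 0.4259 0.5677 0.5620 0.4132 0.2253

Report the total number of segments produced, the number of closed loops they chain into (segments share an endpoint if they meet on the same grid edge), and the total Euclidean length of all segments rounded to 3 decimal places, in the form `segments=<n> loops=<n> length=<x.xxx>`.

segments=10 loops=1 length=8.068

cell (0,7): code 0100 → (0.795,8.000)–(1.000,7.698)
cell (0,8): code 1100 → (0.821,9.000)–(0.795,8.000)
cell (0,9): code 1000 → (1.000,9.250)–(0.821,9.000)
cell (1,7): code 0110 → (1.000,7.698)–(2.000,7.142)
cell (1,9): code 1001 → (2.000,9.780)–(1.000,9.250)
cell (2,7): code 0110 → (2.000,7.142)–(3.000,7.595)
cell (2,9): code 1001 → (3.000,9.347)–(2.000,9.780)
cell (3,7): code 0010 → (3.000,7.595)–(3.288,8.000)
cell (3,8): code 0011 → (3.288,8.000)–(3.262,9.000)
cell (3,9): code 0001 → (3.262,9.000)–(3.000,9.347)
total: 10 segments, chained into 1 closed loop(s), length Σ = 8.067842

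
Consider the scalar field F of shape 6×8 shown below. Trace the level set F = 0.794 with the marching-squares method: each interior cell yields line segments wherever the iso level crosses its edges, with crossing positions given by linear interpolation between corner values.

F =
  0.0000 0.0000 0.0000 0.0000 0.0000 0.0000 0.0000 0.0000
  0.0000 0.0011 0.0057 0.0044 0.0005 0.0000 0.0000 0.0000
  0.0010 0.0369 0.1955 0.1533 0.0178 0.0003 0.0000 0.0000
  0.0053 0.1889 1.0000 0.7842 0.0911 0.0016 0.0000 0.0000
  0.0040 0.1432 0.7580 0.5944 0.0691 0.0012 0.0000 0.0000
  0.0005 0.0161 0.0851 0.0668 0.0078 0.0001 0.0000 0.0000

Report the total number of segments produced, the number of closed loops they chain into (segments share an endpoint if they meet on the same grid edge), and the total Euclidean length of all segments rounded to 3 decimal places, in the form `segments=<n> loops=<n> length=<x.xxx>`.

cell (2,1): code 0100 → (2.744,2.000)–(3.000,1.746)
cell (2,2): code 1000 → (3.000,2.955)–(2.744,2.000)
cell (3,1): code 0010 → (3.000,1.746)–(3.851,2.000)
cell (3,2): code 0001 → (3.851,2.000)–(3.000,2.955)
total: 4 segments, chained into 1 closed loop(s), length Σ = 3.516309

segments=4 loops=1 length=3.516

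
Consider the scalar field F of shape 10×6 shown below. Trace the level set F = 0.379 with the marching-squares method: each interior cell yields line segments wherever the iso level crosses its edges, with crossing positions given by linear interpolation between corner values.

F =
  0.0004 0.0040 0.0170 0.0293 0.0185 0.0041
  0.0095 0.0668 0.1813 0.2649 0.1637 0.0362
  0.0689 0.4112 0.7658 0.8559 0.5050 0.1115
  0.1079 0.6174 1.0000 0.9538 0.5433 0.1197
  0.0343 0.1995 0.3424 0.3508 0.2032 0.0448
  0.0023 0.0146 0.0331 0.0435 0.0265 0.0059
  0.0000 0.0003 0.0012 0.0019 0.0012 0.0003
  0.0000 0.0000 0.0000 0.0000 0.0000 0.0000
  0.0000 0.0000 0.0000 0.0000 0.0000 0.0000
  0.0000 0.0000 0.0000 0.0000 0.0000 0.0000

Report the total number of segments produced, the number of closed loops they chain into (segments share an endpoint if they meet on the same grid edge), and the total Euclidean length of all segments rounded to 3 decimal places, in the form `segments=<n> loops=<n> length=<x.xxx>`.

cell (1,0): code 0100 → (1.907,1.000)–(2.000,0.906)
cell (1,1): code 1100 → (1.338,2.000)–(1.907,1.000)
cell (1,2): code 1100 → (1.193,3.000)–(1.338,2.000)
cell (1,3): code 1100 → (1.631,4.000)–(1.193,3.000)
cell (1,4): code 1000 → (2.000,4.320)–(1.631,4.000)
cell (2,0): code 0110 → (2.000,0.906)–(3.000,0.532)
cell (2,4): code 1001 → (3.000,4.388)–(2.000,4.320)
cell (3,0): code 0010 → (3.000,0.532)–(3.570,1.000)
cell (3,1): code 0011 → (3.570,1.000)–(3.944,2.000)
cell (3,2): code 0011 → (3.944,2.000)–(3.953,3.000)
cell (3,3): code 0011 → (3.953,3.000)–(3.483,4.000)
cell (3,4): code 0001 → (3.483,4.000)–(3.000,4.388)
total: 12 segments, chained into 1 closed loop(s), length Σ = 10.473490

segments=12 loops=1 length=10.473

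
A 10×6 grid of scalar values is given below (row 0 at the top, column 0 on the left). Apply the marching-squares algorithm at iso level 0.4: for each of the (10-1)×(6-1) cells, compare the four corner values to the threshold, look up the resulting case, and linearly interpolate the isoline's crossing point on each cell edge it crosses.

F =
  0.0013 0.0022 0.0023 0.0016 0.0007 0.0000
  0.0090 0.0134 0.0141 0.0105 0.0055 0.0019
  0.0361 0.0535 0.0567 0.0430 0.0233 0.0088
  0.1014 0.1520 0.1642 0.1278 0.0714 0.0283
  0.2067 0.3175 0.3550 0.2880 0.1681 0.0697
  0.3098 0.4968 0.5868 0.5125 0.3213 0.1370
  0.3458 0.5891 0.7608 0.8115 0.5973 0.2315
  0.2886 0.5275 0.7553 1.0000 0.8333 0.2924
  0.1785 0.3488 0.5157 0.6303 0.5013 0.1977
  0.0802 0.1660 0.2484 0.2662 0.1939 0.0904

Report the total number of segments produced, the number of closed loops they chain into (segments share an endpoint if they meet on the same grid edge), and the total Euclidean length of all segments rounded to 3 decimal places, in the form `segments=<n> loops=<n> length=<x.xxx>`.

cell (4,0): code 0100 → (4.460,1.000)–(5.000,0.482)
cell (4,1): code 1100 → (4.194,2.000)–(4.460,1.000)
cell (4,2): code 1100 → (4.499,3.000)–(4.194,2.000)
cell (4,3): code 1000 → (5.000,3.588)–(4.499,3.000)
cell (5,0): code 0110 → (5.000,0.482)–(6.000,0.223)
cell (5,3): code 1101 → (5.285,4.000)–(5.000,3.588)
cell (5,4): code 1000 → (6.000,4.539)–(5.285,4.000)
cell (6,0): code 0110 → (6.000,0.223)–(7.000,0.466)
cell (6,4): code 1001 → (7.000,4.801)–(6.000,4.539)
cell (7,0): code 0010 → (7.000,0.466)–(7.713,1.000)
cell (7,1): code 0111 → (7.713,1.000)–(8.000,1.307)
cell (7,4): code 1001 → (8.000,4.334)–(7.000,4.801)
cell (8,1): code 0010 → (8.000,1.307)–(8.433,2.000)
cell (8,2): code 0011 → (8.433,2.000)–(8.633,3.000)
cell (8,3): code 0011 → (8.633,3.000)–(8.330,4.000)
cell (8,4): code 0001 → (8.330,4.000)–(8.000,4.334)
total: 16 segments, chained into 1 closed loop(s), length Σ = 13.858744

segments=16 loops=1 length=13.859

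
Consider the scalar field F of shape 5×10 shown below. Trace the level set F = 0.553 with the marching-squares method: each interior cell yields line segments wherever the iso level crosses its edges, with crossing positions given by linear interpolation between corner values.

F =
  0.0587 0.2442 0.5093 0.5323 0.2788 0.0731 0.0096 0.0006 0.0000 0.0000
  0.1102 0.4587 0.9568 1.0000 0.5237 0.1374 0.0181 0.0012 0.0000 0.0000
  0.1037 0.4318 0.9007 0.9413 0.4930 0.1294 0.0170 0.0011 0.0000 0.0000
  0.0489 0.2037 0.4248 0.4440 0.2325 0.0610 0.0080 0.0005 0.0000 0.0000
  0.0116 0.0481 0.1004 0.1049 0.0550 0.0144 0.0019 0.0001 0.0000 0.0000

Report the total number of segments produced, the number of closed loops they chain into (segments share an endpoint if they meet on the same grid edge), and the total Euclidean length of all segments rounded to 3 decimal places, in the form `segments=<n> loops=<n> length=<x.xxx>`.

cell (0,1): code 0100 → (0.098,2.000)–(1.000,1.189)
cell (0,2): code 1100 → (0.044,3.000)–(0.098,2.000)
cell (0,3): code 1000 → (1.000,3.938)–(0.044,3.000)
cell (1,1): code 0110 → (1.000,1.189)–(2.000,1.258)
cell (1,3): code 1001 → (2.000,3.866)–(1.000,3.938)
cell (2,1): code 0010 → (2.000,1.258)–(2.731,2.000)
cell (2,2): code 0011 → (2.731,2.000)–(2.781,3.000)
cell (2,3): code 0001 → (2.781,3.000)–(2.000,3.866)
total: 8 segments, chained into 1 closed loop(s), length Σ = 8.767324

segments=8 loops=1 length=8.767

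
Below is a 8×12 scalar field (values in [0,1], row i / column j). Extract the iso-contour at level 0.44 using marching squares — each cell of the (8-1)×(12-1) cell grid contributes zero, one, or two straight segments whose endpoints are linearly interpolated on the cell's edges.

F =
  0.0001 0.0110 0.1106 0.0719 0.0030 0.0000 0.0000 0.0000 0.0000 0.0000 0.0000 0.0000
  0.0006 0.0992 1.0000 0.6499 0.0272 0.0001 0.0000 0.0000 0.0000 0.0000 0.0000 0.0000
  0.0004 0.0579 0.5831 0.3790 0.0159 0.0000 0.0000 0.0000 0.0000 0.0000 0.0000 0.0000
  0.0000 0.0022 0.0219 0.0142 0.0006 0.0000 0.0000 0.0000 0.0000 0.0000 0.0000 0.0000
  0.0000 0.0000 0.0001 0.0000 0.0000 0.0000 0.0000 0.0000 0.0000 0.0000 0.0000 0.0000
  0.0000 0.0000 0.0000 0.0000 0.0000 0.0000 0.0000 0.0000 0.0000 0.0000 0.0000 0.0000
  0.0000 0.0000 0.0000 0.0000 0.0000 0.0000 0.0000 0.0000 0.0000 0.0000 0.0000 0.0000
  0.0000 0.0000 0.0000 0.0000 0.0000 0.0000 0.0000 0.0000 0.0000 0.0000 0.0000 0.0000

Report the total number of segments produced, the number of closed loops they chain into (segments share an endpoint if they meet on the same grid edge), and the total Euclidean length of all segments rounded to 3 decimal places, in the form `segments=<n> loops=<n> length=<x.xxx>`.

cell (0,1): code 0100 → (0.370,2.000)–(1.000,1.378)
cell (0,2): code 1100 → (0.637,3.000)–(0.370,2.000)
cell (0,3): code 1000 → (1.000,3.337)–(0.637,3.000)
cell (1,1): code 0110 → (1.000,1.378)–(2.000,1.728)
cell (1,2): code 1011 → (2.000,2.701)–(1.775,3.000)
cell (1,3): code 0001 → (1.775,3.000)–(1.000,3.337)
cell (2,1): code 0010 → (2.000,1.728)–(2.255,2.000)
cell (2,2): code 0001 → (2.255,2.000)–(2.000,2.701)
total: 8 segments, chained into 1 closed loop(s), length Σ = 5.812827

segments=8 loops=1 length=5.813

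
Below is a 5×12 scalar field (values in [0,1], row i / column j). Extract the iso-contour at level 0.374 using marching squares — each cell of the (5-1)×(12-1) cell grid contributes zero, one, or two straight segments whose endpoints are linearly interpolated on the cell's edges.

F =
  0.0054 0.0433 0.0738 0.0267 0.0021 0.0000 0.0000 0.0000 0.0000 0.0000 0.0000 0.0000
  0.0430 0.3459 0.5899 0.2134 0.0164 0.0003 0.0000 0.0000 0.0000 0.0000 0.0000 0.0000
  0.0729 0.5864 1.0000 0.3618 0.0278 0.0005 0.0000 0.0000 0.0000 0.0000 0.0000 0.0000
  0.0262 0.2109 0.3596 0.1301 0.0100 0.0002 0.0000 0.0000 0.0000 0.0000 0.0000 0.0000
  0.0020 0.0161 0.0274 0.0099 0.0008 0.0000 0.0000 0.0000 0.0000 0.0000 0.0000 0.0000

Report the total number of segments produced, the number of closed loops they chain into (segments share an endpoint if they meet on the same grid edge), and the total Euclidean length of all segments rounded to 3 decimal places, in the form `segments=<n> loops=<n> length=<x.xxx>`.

segments=8 loops=1 length=7.075

cell (0,1): code 0100 → (0.582,2.000)–(1.000,1.115)
cell (0,2): code 1000 → (1.000,2.573)–(0.582,2.000)
cell (1,0): code 0100 → (1.117,1.000)–(2.000,0.586)
cell (1,1): code 1110 → (1.000,1.115)–(1.117,1.000)
cell (1,2): code 1001 → (2.000,2.981)–(1.000,2.573)
cell (2,0): code 0010 → (2.000,0.586)–(2.566,1.000)
cell (2,1): code 0011 → (2.566,1.000)–(2.978,2.000)
cell (2,2): code 0001 → (2.978,2.000)–(2.000,2.981)
total: 8 segments, chained into 1 closed loop(s), length Σ = 7.074696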